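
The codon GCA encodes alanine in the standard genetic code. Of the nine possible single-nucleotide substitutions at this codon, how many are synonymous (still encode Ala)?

Position 1: none → 0 synonymous.
Position 2: none → 0 synonymous.
Position 3: GCT, GCC, GCG → 3 synonymous.
Total: 0 + 0 + 3 = 3.

3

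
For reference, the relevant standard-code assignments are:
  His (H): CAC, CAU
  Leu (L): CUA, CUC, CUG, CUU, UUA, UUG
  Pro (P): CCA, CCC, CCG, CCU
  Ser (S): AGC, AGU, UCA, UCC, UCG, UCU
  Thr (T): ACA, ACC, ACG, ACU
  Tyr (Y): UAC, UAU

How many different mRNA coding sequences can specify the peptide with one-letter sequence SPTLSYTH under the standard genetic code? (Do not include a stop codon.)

Ser: 6 codons.
Pro: 4 codons.
Thr: 4 codons.
Leu: 6 codons.
Ser: 6 codons.
Tyr: 2 codons.
Thr: 4 codons.
His: 2 codons.
6 × 4 × 4 × 6 × 6 × 2 × 4 × 2 = 55296.

55296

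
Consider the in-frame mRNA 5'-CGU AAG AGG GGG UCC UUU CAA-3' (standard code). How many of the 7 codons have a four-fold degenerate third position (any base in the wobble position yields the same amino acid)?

Codon 1 CGU (Arg): third position 4-fold.
Codon 2 AAG (Lys): third position 2-fold.
Codon 3 AGG (Arg): third position 2-fold.
Codon 4 GGG (Gly): third position 4-fold.
Codon 5 UCC (Ser): third position 4-fold.
Codon 6 UUU (Phe): third position 2-fold.
Codon 7 CAA (Gln): third position 2-fold.
Four-fold degenerate third positions: 3.

3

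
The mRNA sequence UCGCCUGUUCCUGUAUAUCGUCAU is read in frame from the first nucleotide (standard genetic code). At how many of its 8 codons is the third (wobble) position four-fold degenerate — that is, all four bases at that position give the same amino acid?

6

Codon 1 UCG (Ser): third position 4-fold.
Codon 2 CCU (Pro): third position 4-fold.
Codon 3 GUU (Val): third position 4-fold.
Codon 4 CCU (Pro): third position 4-fold.
Codon 5 GUA (Val): third position 4-fold.
Codon 6 UAU (Tyr): third position 2-fold.
Codon 7 CGU (Arg): third position 4-fold.
Codon 8 CAU (His): third position 2-fold.
Four-fold degenerate third positions: 6.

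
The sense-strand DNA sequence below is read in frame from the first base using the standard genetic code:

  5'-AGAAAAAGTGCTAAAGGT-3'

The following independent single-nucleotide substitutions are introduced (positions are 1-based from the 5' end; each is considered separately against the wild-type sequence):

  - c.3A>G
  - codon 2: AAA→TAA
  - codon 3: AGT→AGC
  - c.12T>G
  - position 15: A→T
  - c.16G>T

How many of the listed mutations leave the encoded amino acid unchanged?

Codon 1: AGA (Arg) → AGG (Arg) — synonymous.
Codon 2: AAA (Lys) → TAA (Stop) — nonsense.
Codon 3: AGT (Ser) → AGC (Ser) — synonymous.
Codon 4: GCT (Ala) → GCG (Ala) — synonymous.
Codon 5: AAA (Lys) → AAT (Asn) — missense.
Codon 6: GGT (Gly) → TGT (Cys) — missense.
Synonymous: 3 of 6.

3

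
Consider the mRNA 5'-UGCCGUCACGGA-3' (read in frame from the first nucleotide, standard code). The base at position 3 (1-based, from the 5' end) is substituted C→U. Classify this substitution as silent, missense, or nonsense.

silent

Position 3 falls in codon 1: UGC → Cys.
After the substitution the codon is UGU → Cys.
Both encode Cys, so the change is synonymous.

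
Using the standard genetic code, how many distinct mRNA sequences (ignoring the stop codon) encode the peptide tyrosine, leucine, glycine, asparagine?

Tyr: 2 codons.
Leu: 6 codons.
Gly: 4 codons.
Asn: 2 codons.
2 × 6 × 4 × 2 = 96.

96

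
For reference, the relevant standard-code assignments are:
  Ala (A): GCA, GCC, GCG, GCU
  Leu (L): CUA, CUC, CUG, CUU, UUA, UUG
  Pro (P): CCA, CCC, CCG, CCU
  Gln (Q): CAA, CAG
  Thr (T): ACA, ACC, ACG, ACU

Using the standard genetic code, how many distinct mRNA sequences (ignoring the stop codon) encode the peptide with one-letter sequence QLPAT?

768

Gln: 2 codons.
Leu: 6 codons.
Pro: 4 codons.
Ala: 4 codons.
Thr: 4 codons.
2 × 6 × 4 × 4 × 4 = 768.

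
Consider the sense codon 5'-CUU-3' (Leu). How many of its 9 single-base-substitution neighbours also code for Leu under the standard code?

3

Position 1: none → 0 synonymous.
Position 2: none → 0 synonymous.
Position 3: CUC, CUA, CUG → 3 synonymous.
Total: 0 + 0 + 3 = 3.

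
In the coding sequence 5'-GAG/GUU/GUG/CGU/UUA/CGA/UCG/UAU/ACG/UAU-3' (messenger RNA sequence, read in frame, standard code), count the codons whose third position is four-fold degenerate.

Codon 1 GAG (Glu): third position 2-fold.
Codon 2 GUU (Val): third position 4-fold.
Codon 3 GUG (Val): third position 4-fold.
Codon 4 CGU (Arg): third position 4-fold.
Codon 5 UUA (Leu): third position 2-fold.
Codon 6 CGA (Arg): third position 4-fold.
Codon 7 UCG (Ser): third position 4-fold.
Codon 8 UAU (Tyr): third position 2-fold.
Codon 9 ACG (Thr): third position 4-fold.
Codon 10 UAU (Tyr): third position 2-fold.
Four-fold degenerate third positions: 6.

6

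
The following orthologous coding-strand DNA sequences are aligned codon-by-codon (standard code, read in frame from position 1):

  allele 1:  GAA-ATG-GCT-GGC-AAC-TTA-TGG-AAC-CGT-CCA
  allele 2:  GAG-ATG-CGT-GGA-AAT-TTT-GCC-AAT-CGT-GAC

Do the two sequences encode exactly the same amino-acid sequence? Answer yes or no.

Codon 1: GAA Glu / GAG Glu — synonymous.
Codon 2: ATG Met / ATG Met — identical.
Codon 3: GCT Ala / CGT Arg — nonsynonymous.
Codon 4: GGC Gly / GGA Gly — synonymous.
Codon 5: AAC Asn / AAT Asn — synonymous.
Codon 6: TTA Leu / TTT Phe — nonsynonymous.
Codon 7: TGG Trp / GCC Ala — nonsynonymous.
Codon 8: AAC Asn / AAT Asn — synonymous.
Codon 9: CGT Arg / CGT Arg — identical.
Codon 10: CCA Pro / GAC Asp — nonsynonymous.
Nonsynonymous differences: 4 → different protein.

no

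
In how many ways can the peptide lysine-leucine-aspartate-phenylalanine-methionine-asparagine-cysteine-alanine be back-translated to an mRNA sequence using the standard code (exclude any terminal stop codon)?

768

Lys: 2 codons.
Leu: 6 codons.
Asp: 2 codons.
Phe: 2 codons.
Met: 1 codon.
Asn: 2 codons.
Cys: 2 codons.
Ala: 4 codons.
2 × 6 × 2 × 2 × 1 × 2 × 2 × 4 = 768.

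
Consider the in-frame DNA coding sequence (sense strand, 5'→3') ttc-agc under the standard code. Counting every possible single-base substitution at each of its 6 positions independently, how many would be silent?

Codon 1 (TTC, Phe): 1 synonymous substitution.
Codon 2 (AGC, Ser): 1 synonymous substitution.
Total: 1 + 1 = 2.

2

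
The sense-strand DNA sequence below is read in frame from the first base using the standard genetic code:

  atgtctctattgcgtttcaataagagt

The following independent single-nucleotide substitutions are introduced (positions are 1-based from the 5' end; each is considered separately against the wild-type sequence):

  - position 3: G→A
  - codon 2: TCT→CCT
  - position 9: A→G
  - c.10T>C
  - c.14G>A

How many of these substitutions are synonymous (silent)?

2

Codon 1: ATG (Met) → ATA (Ile) — missense.
Codon 2: TCT (Ser) → CCT (Pro) — missense.
Codon 3: CTA (Leu) → CTG (Leu) — synonymous.
Codon 4: TTG (Leu) → CTG (Leu) — synonymous.
Codon 5: CGT (Arg) → CAT (His) — missense.
Synonymous: 2 of 5.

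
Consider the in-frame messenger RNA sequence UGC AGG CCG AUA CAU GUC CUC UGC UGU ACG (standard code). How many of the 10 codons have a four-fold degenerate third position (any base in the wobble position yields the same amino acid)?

4

Codon 1 UGC (Cys): third position 2-fold.
Codon 2 AGG (Arg): third position 2-fold.
Codon 3 CCG (Pro): third position 4-fold.
Codon 4 AUA (Ile): third position 3-fold.
Codon 5 CAU (His): third position 2-fold.
Codon 6 GUC (Val): third position 4-fold.
Codon 7 CUC (Leu): third position 4-fold.
Codon 8 UGC (Cys): third position 2-fold.
Codon 9 UGU (Cys): third position 2-fold.
Codon 10 ACG (Thr): third position 4-fold.
Four-fold degenerate third positions: 4.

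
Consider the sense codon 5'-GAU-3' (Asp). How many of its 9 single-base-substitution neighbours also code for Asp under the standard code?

1

Position 1: none → 0 synonymous.
Position 2: none → 0 synonymous.
Position 3: GAC → 1 synonymous.
Total: 0 + 0 + 1 = 1.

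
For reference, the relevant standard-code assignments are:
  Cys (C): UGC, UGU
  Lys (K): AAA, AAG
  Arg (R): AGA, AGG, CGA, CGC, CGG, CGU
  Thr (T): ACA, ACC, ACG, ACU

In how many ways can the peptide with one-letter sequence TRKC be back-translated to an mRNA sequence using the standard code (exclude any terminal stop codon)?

96

Thr: 4 codons.
Arg: 6 codons.
Lys: 2 codons.
Cys: 2 codons.
4 × 6 × 2 × 2 = 96.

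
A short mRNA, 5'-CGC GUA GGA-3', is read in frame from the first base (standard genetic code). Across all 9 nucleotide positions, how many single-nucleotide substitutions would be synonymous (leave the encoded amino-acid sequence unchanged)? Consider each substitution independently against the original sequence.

9

Codon 1 (CGC, Arg): 3 synonymous substitutions.
Codon 2 (GUA, Val): 3 synonymous substitutions.
Codon 3 (GGA, Gly): 3 synonymous substitutions.
Total: 3 + 3 + 3 = 9.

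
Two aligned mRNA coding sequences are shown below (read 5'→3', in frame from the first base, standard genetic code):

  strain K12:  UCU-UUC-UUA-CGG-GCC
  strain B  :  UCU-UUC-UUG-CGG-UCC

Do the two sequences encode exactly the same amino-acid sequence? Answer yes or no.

no

Codon 1: UCU Ser / UCU Ser — identical.
Codon 2: UUC Phe / UUC Phe — identical.
Codon 3: UUA Leu / UUG Leu — synonymous.
Codon 4: CGG Arg / CGG Arg — identical.
Codon 5: GCC Ala / UCC Ser — nonsynonymous.
Nonsynonymous differences: 1 → different protein.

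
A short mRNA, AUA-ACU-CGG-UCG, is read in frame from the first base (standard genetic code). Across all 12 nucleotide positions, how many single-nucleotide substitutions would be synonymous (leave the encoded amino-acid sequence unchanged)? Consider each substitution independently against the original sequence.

Codon 1 (AUA, Ile): 2 synonymous substitutions.
Codon 2 (ACU, Thr): 3 synonymous substitutions.
Codon 3 (CGG, Arg): 4 synonymous substitutions.
Codon 4 (UCG, Ser): 3 synonymous substitutions.
Total: 2 + 3 + 4 + 3 = 12.

12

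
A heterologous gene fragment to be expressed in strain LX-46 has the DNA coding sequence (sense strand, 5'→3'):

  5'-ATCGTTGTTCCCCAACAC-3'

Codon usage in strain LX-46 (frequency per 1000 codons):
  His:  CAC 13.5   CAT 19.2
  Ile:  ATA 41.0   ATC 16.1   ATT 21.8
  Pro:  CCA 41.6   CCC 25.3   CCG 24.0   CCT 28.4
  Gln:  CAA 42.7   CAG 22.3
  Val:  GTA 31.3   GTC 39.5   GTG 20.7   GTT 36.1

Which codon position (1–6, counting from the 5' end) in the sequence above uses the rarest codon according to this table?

Codon 1 ATC (Ile): 16.1 per 1000.
Codon 2 GTT (Val): 36.1 per 1000.
Codon 3 GTT (Val): 36.1 per 1000.
Codon 4 CCC (Pro): 25.3 per 1000.
Codon 5 CAA (Gln): 42.7 per 1000.
Codon 6 CAC (His): 13.5 per 1000.
Lowest frequency is 13.5 at codon 6.

6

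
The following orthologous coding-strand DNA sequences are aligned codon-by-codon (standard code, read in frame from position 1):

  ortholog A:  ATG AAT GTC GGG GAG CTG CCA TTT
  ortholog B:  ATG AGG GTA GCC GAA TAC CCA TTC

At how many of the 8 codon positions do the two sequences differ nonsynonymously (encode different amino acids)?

3

Codon 1: ATG Met / ATG Met — identical.
Codon 2: AAT Asn / AGG Arg — nonsynonymous.
Codon 3: GTC Val / GTA Val — synonymous.
Codon 4: GGG Gly / GCC Ala — nonsynonymous.
Codon 5: GAG Glu / GAA Glu — synonymous.
Codon 6: CTG Leu / TAC Tyr — nonsynonymous.
Codon 7: CCA Pro / CCA Pro — identical.
Codon 8: TTT Phe / TTC Phe — synonymous.
Nonsynonymous differences: 3.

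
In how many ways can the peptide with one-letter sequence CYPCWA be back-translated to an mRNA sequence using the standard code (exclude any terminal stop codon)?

128

Cys: 2 codons.
Tyr: 2 codons.
Pro: 4 codons.
Cys: 2 codons.
Trp: 1 codon.
Ala: 4 codons.
2 × 2 × 4 × 2 × 1 × 4 = 128.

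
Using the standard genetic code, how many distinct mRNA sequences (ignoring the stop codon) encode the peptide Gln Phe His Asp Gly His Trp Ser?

Gln: 2 codons.
Phe: 2 codons.
His: 2 codons.
Asp: 2 codons.
Gly: 4 codons.
His: 2 codons.
Trp: 1 codon.
Ser: 6 codons.
2 × 2 × 2 × 2 × 4 × 2 × 1 × 6 = 768.

768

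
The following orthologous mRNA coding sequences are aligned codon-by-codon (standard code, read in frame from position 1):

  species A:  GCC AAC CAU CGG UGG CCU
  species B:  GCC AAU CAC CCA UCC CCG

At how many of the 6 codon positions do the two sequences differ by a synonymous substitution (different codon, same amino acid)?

Codon 1: GCC Ala / GCC Ala — identical.
Codon 2: AAC Asn / AAU Asn — synonymous.
Codon 3: CAU His / CAC His — synonymous.
Codon 4: CGG Arg / CCA Pro — nonsynonymous.
Codon 5: UGG Trp / UCC Ser — nonsynonymous.
Codon 6: CCU Pro / CCG Pro — synonymous.
Synonymous differences: 3.

3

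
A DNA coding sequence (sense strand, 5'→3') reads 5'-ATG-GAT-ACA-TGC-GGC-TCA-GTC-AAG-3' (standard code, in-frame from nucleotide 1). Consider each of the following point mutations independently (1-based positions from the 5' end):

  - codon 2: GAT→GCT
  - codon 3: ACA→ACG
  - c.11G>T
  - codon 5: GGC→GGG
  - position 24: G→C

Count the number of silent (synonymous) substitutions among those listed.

2

Codon 2: GAT (Asp) → GCT (Ala) — missense.
Codon 3: ACA (Thr) → ACG (Thr) — synonymous.
Codon 4: TGC (Cys) → TTC (Phe) — missense.
Codon 5: GGC (Gly) → GGG (Gly) — synonymous.
Codon 8: AAG (Lys) → AAC (Asn) — missense.
Synonymous: 2 of 5.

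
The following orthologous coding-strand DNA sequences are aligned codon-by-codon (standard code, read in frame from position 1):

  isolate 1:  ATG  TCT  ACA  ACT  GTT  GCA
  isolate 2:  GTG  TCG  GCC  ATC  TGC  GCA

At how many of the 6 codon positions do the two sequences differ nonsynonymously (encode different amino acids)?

4

Codon 1: ATG Met / GTG Val — nonsynonymous.
Codon 2: TCT Ser / TCG Ser — synonymous.
Codon 3: ACA Thr / GCC Ala — nonsynonymous.
Codon 4: ACT Thr / ATC Ile — nonsynonymous.
Codon 5: GTT Val / TGC Cys — nonsynonymous.
Codon 6: GCA Ala / GCA Ala — identical.
Nonsynonymous differences: 4.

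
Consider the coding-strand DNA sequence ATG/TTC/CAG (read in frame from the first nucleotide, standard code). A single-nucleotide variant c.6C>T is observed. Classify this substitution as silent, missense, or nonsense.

Position 6 falls in codon 2: TTC → Phe.
After the substitution the codon is TTT → Phe.
Both encode Phe, so the change is synonymous.

silent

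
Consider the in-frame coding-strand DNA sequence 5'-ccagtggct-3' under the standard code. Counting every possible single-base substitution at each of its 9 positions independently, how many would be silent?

9

Codon 1 (CCA, Pro): 3 synonymous substitutions.
Codon 2 (GTG, Val): 3 synonymous substitutions.
Codon 3 (GCT, Ala): 3 synonymous substitutions.
Total: 3 + 3 + 3 = 9.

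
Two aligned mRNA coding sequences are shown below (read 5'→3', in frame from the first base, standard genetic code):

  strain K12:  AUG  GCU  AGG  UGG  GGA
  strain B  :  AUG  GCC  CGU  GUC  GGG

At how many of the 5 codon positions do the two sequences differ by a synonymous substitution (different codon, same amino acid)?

Codon 1: AUG Met / AUG Met — identical.
Codon 2: GCU Ala / GCC Ala — synonymous.
Codon 3: AGG Arg / CGU Arg — synonymous.
Codon 4: UGG Trp / GUC Val — nonsynonymous.
Codon 5: GGA Gly / GGG Gly — synonymous.
Synonymous differences: 3.

3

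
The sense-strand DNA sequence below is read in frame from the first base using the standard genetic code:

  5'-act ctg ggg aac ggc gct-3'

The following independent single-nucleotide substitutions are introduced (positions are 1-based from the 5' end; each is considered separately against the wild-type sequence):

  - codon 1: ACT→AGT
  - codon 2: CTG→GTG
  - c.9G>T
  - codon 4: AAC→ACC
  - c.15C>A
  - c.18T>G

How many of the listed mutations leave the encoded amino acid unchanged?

3

Codon 1: ACT (Thr) → AGT (Ser) — missense.
Codon 2: CTG (Leu) → GTG (Val) — missense.
Codon 3: GGG (Gly) → GGT (Gly) — synonymous.
Codon 4: AAC (Asn) → ACC (Thr) — missense.
Codon 5: GGC (Gly) → GGA (Gly) — synonymous.
Codon 6: GCT (Ala) → GCG (Ala) — synonymous.
Synonymous: 3 of 6.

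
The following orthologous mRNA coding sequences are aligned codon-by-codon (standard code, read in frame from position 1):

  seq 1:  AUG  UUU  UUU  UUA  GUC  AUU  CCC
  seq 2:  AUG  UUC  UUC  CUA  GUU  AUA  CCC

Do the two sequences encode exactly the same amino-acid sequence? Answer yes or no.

yes

Codon 1: AUG Met / AUG Met — identical.
Codon 2: UUU Phe / UUC Phe — synonymous.
Codon 3: UUU Phe / UUC Phe — synonymous.
Codon 4: UUA Leu / CUA Leu — synonymous.
Codon 5: GUC Val / GUU Val — synonymous.
Codon 6: AUU Ile / AUA Ile — synonymous.
Codon 7: CCC Pro / CCC Pro — identical.
Nonsynonymous differences: 0 → same protein.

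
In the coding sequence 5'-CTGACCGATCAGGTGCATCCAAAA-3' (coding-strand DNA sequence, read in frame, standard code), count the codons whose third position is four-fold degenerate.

Codon 1 CTG (Leu): third position 4-fold.
Codon 2 ACC (Thr): third position 4-fold.
Codon 3 GAT (Asp): third position 2-fold.
Codon 4 CAG (Gln): third position 2-fold.
Codon 5 GTG (Val): third position 4-fold.
Codon 6 CAT (His): third position 2-fold.
Codon 7 CCA (Pro): third position 4-fold.
Codon 8 AAA (Lys): third position 2-fold.
Four-fold degenerate third positions: 4.

4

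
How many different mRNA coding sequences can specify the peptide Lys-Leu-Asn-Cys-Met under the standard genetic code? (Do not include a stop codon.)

Lys: 2 codons.
Leu: 6 codons.
Asn: 2 codons.
Cys: 2 codons.
Met: 1 codon.
2 × 6 × 2 × 2 × 1 = 48.

48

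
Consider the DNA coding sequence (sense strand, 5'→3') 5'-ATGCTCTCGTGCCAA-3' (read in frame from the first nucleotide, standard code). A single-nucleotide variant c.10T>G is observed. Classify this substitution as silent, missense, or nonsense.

Position 10 falls in codon 4: TGC → Cys.
After the substitution the codon is GGC → Gly.
Cys ≠ Gly, so this is a missense mutation.

missense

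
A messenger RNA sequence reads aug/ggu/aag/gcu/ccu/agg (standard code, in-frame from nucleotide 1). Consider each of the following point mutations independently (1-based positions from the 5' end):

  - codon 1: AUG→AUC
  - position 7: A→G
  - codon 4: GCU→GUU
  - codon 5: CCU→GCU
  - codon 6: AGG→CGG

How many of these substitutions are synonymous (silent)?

Codon 1: AUG (Met) → AUC (Ile) — missense.
Codon 3: AAG (Lys) → GAG (Glu) — missense.
Codon 4: GCU (Ala) → GUU (Val) — missense.
Codon 5: CCU (Pro) → GCU (Ala) — missense.
Codon 6: AGG (Arg) → CGG (Arg) — synonymous.
Synonymous: 1 of 5.

1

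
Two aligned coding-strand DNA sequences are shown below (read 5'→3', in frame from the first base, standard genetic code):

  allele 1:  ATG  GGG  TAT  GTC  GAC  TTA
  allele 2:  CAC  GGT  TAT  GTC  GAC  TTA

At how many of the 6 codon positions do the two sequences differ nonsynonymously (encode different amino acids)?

Codon 1: ATG Met / CAC His — nonsynonymous.
Codon 2: GGG Gly / GGT Gly — synonymous.
Codon 3: TAT Tyr / TAT Tyr — identical.
Codon 4: GTC Val / GTC Val — identical.
Codon 5: GAC Asp / GAC Asp — identical.
Codon 6: TTA Leu / TTA Leu — identical.
Nonsynonymous differences: 1.

1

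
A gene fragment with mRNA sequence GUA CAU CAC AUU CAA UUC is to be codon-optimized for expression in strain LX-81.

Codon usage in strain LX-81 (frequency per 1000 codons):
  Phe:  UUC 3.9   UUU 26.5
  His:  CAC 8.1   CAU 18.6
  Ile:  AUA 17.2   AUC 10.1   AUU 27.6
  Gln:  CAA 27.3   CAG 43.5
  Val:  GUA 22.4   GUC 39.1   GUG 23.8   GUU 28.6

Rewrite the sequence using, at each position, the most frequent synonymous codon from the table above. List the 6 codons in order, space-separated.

Codon 1 (Val): best is GUC at 39.1.
Codon 2 (His): best is CAU at 18.6.
Codon 3 (His): best is CAU at 18.6.
Codon 4 (Ile): best is AUU at 27.6.
Codon 5 (Gln): best is CAG at 43.5.
Codon 6 (Phe): best is UUU at 26.5.

GUC CAU CAU AUU CAG UUU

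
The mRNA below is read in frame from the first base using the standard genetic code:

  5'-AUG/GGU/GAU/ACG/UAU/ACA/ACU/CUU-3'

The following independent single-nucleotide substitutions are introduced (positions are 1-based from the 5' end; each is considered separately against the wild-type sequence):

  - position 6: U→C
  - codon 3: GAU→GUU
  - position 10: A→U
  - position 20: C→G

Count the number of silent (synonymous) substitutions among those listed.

Codon 2: GGU (Gly) → GGC (Gly) — synonymous.
Codon 3: GAU (Asp) → GUU (Val) — missense.
Codon 4: ACG (Thr) → UCG (Ser) — missense.
Codon 7: ACU (Thr) → AGU (Ser) — missense.
Synonymous: 1 of 4.

1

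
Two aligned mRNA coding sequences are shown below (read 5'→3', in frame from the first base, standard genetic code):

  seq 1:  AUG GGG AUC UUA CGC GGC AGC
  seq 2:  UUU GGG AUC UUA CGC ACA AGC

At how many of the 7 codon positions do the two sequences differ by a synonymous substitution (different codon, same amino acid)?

Codon 1: AUG Met / UUU Phe — nonsynonymous.
Codon 2: GGG Gly / GGG Gly — identical.
Codon 3: AUC Ile / AUC Ile — identical.
Codon 4: UUA Leu / UUA Leu — identical.
Codon 5: CGC Arg / CGC Arg — identical.
Codon 6: GGC Gly / ACA Thr — nonsynonymous.
Codon 7: AGC Ser / AGC Ser — identical.
Synonymous differences: 0.

0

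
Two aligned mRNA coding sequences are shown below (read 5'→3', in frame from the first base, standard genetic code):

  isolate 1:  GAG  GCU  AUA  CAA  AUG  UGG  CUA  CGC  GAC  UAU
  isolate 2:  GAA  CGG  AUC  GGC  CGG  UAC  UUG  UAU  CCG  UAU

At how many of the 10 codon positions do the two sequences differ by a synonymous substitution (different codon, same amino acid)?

3

Codon 1: GAG Glu / GAA Glu — synonymous.
Codon 2: GCU Ala / CGG Arg — nonsynonymous.
Codon 3: AUA Ile / AUC Ile — synonymous.
Codon 4: CAA Gln / GGC Gly — nonsynonymous.
Codon 5: AUG Met / CGG Arg — nonsynonymous.
Codon 6: UGG Trp / UAC Tyr — nonsynonymous.
Codon 7: CUA Leu / UUG Leu — synonymous.
Codon 8: CGC Arg / UAU Tyr — nonsynonymous.
Codon 9: GAC Asp / CCG Pro — nonsynonymous.
Codon 10: UAU Tyr / UAU Tyr — identical.
Synonymous differences: 3.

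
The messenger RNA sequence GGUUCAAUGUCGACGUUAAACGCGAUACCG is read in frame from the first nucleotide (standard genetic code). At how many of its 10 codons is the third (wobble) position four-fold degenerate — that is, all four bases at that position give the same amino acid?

Codon 1 GGU (Gly): third position 4-fold.
Codon 2 UCA (Ser): third position 4-fold.
Codon 3 AUG (Met): third position 1-fold.
Codon 4 UCG (Ser): third position 4-fold.
Codon 5 ACG (Thr): third position 4-fold.
Codon 6 UUA (Leu): third position 2-fold.
Codon 7 AAC (Asn): third position 2-fold.
Codon 8 GCG (Ala): third position 4-fold.
Codon 9 AUA (Ile): third position 3-fold.
Codon 10 CCG (Pro): third position 4-fold.
Four-fold degenerate third positions: 6.

6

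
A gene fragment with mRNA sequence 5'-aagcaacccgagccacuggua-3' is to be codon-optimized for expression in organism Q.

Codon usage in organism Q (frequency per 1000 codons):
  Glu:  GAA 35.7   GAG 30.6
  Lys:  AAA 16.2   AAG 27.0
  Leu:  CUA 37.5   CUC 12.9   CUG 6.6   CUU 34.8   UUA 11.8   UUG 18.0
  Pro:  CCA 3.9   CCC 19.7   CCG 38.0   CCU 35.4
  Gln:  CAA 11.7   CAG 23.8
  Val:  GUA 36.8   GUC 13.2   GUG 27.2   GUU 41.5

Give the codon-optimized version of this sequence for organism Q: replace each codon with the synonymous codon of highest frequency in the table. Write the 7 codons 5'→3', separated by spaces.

AAG CAG CCG GAA CCG CUA GUU

Codon 1 (Lys): best is AAG at 27.0.
Codon 2 (Gln): best is CAG at 23.8.
Codon 3 (Pro): best is CCG at 38.0.
Codon 4 (Glu): best is GAA at 35.7.
Codon 5 (Pro): best is CCG at 38.0.
Codon 6 (Leu): best is CUA at 37.5.
Codon 7 (Val): best is GUU at 41.5.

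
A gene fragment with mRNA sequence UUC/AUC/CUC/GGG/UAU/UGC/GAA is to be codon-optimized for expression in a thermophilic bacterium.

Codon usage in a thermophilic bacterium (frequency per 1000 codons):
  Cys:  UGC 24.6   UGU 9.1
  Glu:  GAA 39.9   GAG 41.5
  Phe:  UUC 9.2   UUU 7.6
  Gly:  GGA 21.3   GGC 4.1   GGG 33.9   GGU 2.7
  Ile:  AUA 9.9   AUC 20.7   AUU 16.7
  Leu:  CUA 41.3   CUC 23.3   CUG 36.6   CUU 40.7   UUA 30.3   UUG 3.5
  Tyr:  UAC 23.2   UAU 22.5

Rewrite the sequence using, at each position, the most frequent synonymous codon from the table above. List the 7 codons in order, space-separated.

UUC AUC CUA GGG UAC UGC GAG

Codon 1 (Phe): best is UUC at 9.2.
Codon 2 (Ile): best is AUC at 20.7.
Codon 3 (Leu): best is CUA at 41.3.
Codon 4 (Gly): best is GGG at 33.9.
Codon 5 (Tyr): best is UAC at 23.2.
Codon 6 (Cys): best is UGC at 24.6.
Codon 7 (Glu): best is GAG at 41.5.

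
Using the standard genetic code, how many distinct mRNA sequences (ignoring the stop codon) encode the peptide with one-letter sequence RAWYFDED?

Arg: 6 codons.
Ala: 4 codons.
Trp: 1 codon.
Tyr: 2 codons.
Phe: 2 codons.
Asp: 2 codons.
Glu: 2 codons.
Asp: 2 codons.
6 × 4 × 1 × 2 × 2 × 2 × 2 × 2 = 768.

768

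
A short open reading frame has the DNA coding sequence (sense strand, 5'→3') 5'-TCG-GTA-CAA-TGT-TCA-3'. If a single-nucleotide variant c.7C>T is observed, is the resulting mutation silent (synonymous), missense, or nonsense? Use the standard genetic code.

Position 7 falls in codon 3: CAA → Gln.
After the substitution the codon is TAA → Stop.
The new codon is a stop codon, so this is a nonsense mutation.

nonsense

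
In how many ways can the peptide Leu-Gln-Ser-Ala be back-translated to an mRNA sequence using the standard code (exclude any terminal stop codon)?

Leu: 6 codons.
Gln: 2 codons.
Ser: 6 codons.
Ala: 4 codons.
6 × 2 × 6 × 4 = 288.

288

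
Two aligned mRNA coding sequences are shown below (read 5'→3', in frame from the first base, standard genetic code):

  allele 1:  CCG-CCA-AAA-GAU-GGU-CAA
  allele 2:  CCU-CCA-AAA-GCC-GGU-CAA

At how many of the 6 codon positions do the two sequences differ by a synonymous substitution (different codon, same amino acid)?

1

Codon 1: CCG Pro / CCU Pro — synonymous.
Codon 2: CCA Pro / CCA Pro — identical.
Codon 3: AAA Lys / AAA Lys — identical.
Codon 4: GAU Asp / GCC Ala — nonsynonymous.
Codon 5: GGU Gly / GGU Gly — identical.
Codon 6: CAA Gln / CAA Gln — identical.
Synonymous differences: 1.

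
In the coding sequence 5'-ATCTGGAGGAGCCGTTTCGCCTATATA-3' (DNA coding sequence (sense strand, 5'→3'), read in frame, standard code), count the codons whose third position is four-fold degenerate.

2

Codon 1 ATC (Ile): third position 3-fold.
Codon 2 TGG (Trp): third position 1-fold.
Codon 3 AGG (Arg): third position 2-fold.
Codon 4 AGC (Ser): third position 2-fold.
Codon 5 CGT (Arg): third position 4-fold.
Codon 6 TTC (Phe): third position 2-fold.
Codon 7 GCC (Ala): third position 4-fold.
Codon 8 TAT (Tyr): third position 2-fold.
Codon 9 ATA (Ile): third position 3-fold.
Four-fold degenerate third positions: 2.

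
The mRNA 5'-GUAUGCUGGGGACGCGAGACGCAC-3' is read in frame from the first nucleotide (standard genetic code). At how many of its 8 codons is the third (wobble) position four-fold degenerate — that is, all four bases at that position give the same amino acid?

Codon 1 GUA (Val): third position 4-fold.
Codon 2 UGC (Cys): third position 2-fold.
Codon 3 UGG (Trp): third position 1-fold.
Codon 4 GGA (Gly): third position 4-fold.
Codon 5 CGC (Arg): third position 4-fold.
Codon 6 GAG (Glu): third position 2-fold.
Codon 7 ACG (Thr): third position 4-fold.
Codon 8 CAC (His): third position 2-fold.
Four-fold degenerate third positions: 4.

4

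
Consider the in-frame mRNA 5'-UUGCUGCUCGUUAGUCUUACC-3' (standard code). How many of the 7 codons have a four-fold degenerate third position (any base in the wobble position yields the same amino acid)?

Codon 1 UUG (Leu): third position 2-fold.
Codon 2 CUG (Leu): third position 4-fold.
Codon 3 CUC (Leu): third position 4-fold.
Codon 4 GUU (Val): third position 4-fold.
Codon 5 AGU (Ser): third position 2-fold.
Codon 6 CUU (Leu): third position 4-fold.
Codon 7 ACC (Thr): third position 4-fold.
Four-fold degenerate third positions: 5.

5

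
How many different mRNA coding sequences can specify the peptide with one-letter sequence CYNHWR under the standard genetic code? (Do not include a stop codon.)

Cys: 2 codons.
Tyr: 2 codons.
Asn: 2 codons.
His: 2 codons.
Trp: 1 codon.
Arg: 6 codons.
2 × 2 × 2 × 2 × 1 × 6 = 96.

96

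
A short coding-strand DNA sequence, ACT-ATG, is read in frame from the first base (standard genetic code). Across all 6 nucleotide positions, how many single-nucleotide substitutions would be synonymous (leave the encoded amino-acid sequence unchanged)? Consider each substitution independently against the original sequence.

3

Codon 1 (ACT, Thr): 3 synonymous substitutions.
Codon 2 (ATG, Met): 0 synonymous substitutions.
Total: 3 + 0 = 3.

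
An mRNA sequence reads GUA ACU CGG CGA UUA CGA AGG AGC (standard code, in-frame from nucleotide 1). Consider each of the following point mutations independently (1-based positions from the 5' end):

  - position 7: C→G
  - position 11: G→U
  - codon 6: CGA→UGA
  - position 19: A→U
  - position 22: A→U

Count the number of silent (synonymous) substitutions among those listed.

Codon 3: CGG (Arg) → GGG (Gly) — missense.
Codon 4: CGA (Arg) → CUA (Leu) — missense.
Codon 6: CGA (Arg) → UGA (Stop) — nonsense.
Codon 7: AGG (Arg) → UGG (Trp) — missense.
Codon 8: AGC (Ser) → UGC (Cys) — missense.
Synonymous: 0 of 5.

0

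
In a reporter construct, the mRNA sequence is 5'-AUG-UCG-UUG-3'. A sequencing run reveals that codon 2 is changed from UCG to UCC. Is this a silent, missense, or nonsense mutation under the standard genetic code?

Position 6 falls in codon 2: UCG → Ser.
After the substitution the codon is UCC → Ser.
Both encode Ser, so the change is synonymous.

silent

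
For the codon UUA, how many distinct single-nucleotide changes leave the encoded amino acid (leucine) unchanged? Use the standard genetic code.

2

Position 1: CUA → 1 synonymous.
Position 2: none → 0 synonymous.
Position 3: UUG → 1 synonymous.
Total: 1 + 0 + 1 = 2.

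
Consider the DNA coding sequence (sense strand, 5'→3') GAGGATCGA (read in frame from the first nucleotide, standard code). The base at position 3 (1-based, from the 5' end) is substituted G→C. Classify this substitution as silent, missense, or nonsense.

Position 3 falls in codon 1: GAG → Glu.
After the substitution the codon is GAC → Asp.
Glu ≠ Asp, so this is a missense mutation.

missense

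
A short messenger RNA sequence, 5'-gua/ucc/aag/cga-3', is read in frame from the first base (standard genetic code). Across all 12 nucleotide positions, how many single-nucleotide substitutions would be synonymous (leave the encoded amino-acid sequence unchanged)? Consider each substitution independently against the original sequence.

11

Codon 1 (GUA, Val): 3 synonymous substitutions.
Codon 2 (UCC, Ser): 3 synonymous substitutions.
Codon 3 (AAG, Lys): 1 synonymous substitution.
Codon 4 (CGA, Arg): 4 synonymous substitutions.
Total: 3 + 3 + 1 + 4 = 11.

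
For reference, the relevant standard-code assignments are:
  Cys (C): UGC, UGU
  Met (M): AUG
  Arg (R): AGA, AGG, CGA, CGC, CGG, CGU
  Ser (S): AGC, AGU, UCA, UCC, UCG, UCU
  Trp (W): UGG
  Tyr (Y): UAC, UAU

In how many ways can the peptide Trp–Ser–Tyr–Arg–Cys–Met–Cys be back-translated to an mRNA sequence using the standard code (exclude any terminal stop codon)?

288

Trp: 1 codon.
Ser: 6 codons.
Tyr: 2 codons.
Arg: 6 codons.
Cys: 2 codons.
Met: 1 codon.
Cys: 2 codons.
1 × 6 × 2 × 6 × 2 × 1 × 2 = 288.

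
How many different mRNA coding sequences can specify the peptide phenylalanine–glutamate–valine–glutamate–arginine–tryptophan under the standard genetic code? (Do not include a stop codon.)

192

Phe: 2 codons.
Glu: 2 codons.
Val: 4 codons.
Glu: 2 codons.
Arg: 6 codons.
Trp: 1 codon.
2 × 2 × 4 × 2 × 6 × 1 = 192.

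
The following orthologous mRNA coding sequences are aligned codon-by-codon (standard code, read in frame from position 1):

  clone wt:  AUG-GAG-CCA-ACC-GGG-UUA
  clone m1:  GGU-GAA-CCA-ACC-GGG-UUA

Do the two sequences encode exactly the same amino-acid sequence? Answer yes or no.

no

Codon 1: AUG Met / GGU Gly — nonsynonymous.
Codon 2: GAG Glu / GAA Glu — synonymous.
Codon 3: CCA Pro / CCA Pro — identical.
Codon 4: ACC Thr / ACC Thr — identical.
Codon 5: GGG Gly / GGG Gly — identical.
Codon 6: UUA Leu / UUA Leu — identical.
Nonsynonymous differences: 1 → different protein.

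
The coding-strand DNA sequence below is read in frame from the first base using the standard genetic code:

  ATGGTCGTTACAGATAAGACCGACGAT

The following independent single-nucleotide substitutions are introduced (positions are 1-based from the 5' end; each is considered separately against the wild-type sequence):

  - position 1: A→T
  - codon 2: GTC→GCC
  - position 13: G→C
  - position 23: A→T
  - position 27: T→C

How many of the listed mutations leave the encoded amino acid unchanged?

1

Codon 1: ATG (Met) → TTG (Leu) — missense.
Codon 2: GTC (Val) → GCC (Ala) — missense.
Codon 5: GAT (Asp) → CAT (His) — missense.
Codon 8: GAC (Asp) → GTC (Val) — missense.
Codon 9: GAT (Asp) → GAC (Asp) — synonymous.
Synonymous: 1 of 5.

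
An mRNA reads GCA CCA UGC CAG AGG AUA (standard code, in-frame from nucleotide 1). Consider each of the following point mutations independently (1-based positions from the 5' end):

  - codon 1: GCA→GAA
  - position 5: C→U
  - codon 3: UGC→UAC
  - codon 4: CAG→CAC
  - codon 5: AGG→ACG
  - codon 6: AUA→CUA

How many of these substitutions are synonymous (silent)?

Codon 1: GCA (Ala) → GAA (Glu) — missense.
Codon 2: CCA (Pro) → CUA (Leu) — missense.
Codon 3: UGC (Cys) → UAC (Tyr) — missense.
Codon 4: CAG (Gln) → CAC (His) — missense.
Codon 5: AGG (Arg) → ACG (Thr) — missense.
Codon 6: AUA (Ile) → CUA (Leu) — missense.
Synonymous: 0 of 6.

0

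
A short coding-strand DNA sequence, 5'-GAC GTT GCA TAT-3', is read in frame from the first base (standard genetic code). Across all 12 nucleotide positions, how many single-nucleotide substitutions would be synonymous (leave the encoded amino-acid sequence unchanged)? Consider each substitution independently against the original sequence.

Codon 1 (GAC, Asp): 1 synonymous substitution.
Codon 2 (GTT, Val): 3 synonymous substitutions.
Codon 3 (GCA, Ala): 3 synonymous substitutions.
Codon 4 (TAT, Tyr): 1 synonymous substitution.
Total: 1 + 3 + 3 + 1 = 8.

8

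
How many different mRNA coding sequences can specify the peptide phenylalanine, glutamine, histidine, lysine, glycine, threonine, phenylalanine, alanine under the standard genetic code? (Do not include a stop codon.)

Phe: 2 codons.
Gln: 2 codons.
His: 2 codons.
Lys: 2 codons.
Gly: 4 codons.
Thr: 4 codons.
Phe: 2 codons.
Ala: 4 codons.
2 × 2 × 2 × 2 × 4 × 4 × 2 × 4 = 2048.

2048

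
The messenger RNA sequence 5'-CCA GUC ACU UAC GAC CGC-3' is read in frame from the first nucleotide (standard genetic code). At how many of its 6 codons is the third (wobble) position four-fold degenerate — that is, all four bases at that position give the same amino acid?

Codon 1 CCA (Pro): third position 4-fold.
Codon 2 GUC (Val): third position 4-fold.
Codon 3 ACU (Thr): third position 4-fold.
Codon 4 UAC (Tyr): third position 2-fold.
Codon 5 GAC (Asp): third position 2-fold.
Codon 6 CGC (Arg): third position 4-fold.
Four-fold degenerate third positions: 4.

4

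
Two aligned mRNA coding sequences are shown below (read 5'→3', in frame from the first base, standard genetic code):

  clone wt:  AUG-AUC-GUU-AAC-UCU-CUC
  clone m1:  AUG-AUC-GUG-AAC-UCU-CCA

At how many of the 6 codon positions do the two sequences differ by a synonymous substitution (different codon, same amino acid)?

Codon 1: AUG Met / AUG Met — identical.
Codon 2: AUC Ile / AUC Ile — identical.
Codon 3: GUU Val / GUG Val — synonymous.
Codon 4: AAC Asn / AAC Asn — identical.
Codon 5: UCU Ser / UCU Ser — identical.
Codon 6: CUC Leu / CCA Pro — nonsynonymous.
Synonymous differences: 1.

1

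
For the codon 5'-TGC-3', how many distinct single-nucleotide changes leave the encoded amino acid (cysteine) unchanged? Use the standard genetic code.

Position 1: none → 0 synonymous.
Position 2: none → 0 synonymous.
Position 3: TGT → 1 synonymous.
Total: 0 + 0 + 1 = 1.

1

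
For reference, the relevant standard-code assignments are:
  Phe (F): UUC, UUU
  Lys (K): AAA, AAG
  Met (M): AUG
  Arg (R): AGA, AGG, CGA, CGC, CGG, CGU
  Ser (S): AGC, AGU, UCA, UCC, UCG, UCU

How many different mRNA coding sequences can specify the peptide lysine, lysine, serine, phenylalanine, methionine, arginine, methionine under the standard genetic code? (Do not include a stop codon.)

Lys: 2 codons.
Lys: 2 codons.
Ser: 6 codons.
Phe: 2 codons.
Met: 1 codon.
Arg: 6 codons.
Met: 1 codon.
2 × 2 × 6 × 2 × 1 × 6 × 1 = 288.

288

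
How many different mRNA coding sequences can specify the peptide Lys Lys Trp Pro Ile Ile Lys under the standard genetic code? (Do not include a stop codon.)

Lys: 2 codons.
Lys: 2 codons.
Trp: 1 codon.
Pro: 4 codons.
Ile: 3 codons.
Ile: 3 codons.
Lys: 2 codons.
2 × 2 × 1 × 4 × 3 × 3 × 2 = 288.

288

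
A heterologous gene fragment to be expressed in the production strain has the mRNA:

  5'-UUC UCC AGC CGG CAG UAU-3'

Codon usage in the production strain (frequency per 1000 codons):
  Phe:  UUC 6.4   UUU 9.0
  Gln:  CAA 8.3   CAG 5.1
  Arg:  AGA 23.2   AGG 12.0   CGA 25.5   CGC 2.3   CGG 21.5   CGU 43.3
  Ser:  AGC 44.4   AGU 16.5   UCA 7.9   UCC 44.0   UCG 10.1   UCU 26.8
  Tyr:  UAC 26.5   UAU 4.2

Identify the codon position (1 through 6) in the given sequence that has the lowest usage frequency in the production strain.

Codon 1 UUC (Phe): 6.4 per 1000.
Codon 2 UCC (Ser): 44.0 per 1000.
Codon 3 AGC (Ser): 44.4 per 1000.
Codon 4 CGG (Arg): 21.5 per 1000.
Codon 5 CAG (Gln): 5.1 per 1000.
Codon 6 UAU (Tyr): 4.2 per 1000.
Lowest frequency is 4.2 at codon 6.

6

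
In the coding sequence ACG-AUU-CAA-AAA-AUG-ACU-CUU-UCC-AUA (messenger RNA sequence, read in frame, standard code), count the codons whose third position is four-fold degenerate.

4

Codon 1 ACG (Thr): third position 4-fold.
Codon 2 AUU (Ile): third position 3-fold.
Codon 3 CAA (Gln): third position 2-fold.
Codon 4 AAA (Lys): third position 2-fold.
Codon 5 AUG (Met): third position 1-fold.
Codon 6 ACU (Thr): third position 4-fold.
Codon 7 CUU (Leu): third position 4-fold.
Codon 8 UCC (Ser): third position 4-fold.
Codon 9 AUA (Ile): third position 3-fold.
Four-fold degenerate third positions: 4.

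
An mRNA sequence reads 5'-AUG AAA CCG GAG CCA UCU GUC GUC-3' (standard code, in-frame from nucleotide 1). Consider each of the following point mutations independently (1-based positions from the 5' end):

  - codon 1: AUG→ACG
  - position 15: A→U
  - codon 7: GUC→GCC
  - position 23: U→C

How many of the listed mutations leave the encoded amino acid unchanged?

Codon 1: AUG (Met) → ACG (Thr) — missense.
Codon 5: CCA (Pro) → CCU (Pro) — synonymous.
Codon 7: GUC (Val) → GCC (Ala) — missense.
Codon 8: GUC (Val) → GCC (Ala) — missense.
Synonymous: 1 of 4.

1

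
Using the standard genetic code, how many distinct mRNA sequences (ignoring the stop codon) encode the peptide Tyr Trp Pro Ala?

32

Tyr: 2 codons.
Trp: 1 codon.
Pro: 4 codons.
Ala: 4 codons.
2 × 1 × 4 × 4 = 32.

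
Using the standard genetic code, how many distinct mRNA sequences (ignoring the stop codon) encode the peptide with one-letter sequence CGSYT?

Cys: 2 codons.
Gly: 4 codons.
Ser: 6 codons.
Tyr: 2 codons.
Thr: 4 codons.
2 × 4 × 6 × 2 × 4 = 384.

384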